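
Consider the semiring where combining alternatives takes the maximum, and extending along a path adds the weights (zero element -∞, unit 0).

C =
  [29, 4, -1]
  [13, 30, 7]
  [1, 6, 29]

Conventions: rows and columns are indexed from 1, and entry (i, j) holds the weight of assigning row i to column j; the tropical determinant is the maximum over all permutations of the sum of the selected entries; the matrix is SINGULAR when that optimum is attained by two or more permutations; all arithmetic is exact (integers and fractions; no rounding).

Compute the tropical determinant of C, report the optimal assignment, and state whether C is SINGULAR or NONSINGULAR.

σ = (1, 2, 3): 29 + 30 + 29 = 88
σ = (1, 3, 2): 29 + 7 + 6 = 42
σ = (2, 1, 3): 4 + 13 + 29 = 46
σ = (2, 3, 1): 4 + 7 + 1 = 12
σ = (3, 1, 2): (-1) + 13 + 6 = 18
σ = (3, 2, 1): (-1) + 30 + 1 = 30
Optimal value attained by: σ = (1, 2, 3).
Answer: det⊕(C) = 88; verdict: NONSINGULAR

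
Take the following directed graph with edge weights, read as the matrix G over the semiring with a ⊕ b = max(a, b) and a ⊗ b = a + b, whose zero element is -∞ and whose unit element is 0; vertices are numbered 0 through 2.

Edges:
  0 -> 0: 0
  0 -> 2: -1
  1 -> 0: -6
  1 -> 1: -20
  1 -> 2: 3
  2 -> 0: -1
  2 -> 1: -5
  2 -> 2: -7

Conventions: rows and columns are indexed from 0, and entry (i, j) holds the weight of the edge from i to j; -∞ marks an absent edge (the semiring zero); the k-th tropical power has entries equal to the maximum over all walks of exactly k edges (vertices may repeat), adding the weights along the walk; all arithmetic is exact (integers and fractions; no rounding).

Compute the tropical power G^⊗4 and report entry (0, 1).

G^⊗2:
  [0, -6, -1]
  [2, -2, -4]
  [-1, -12, -2]
G^⊗3:
  [0, -6, -1]
  [2, -9, 1]
  [-1, -7, -2]
G^⊗4:
  [0, -6, -1]
  [2, -4, 1]
  [-1, -7, -2]
Key observation: the optimum is the walk 0->0->0->2->1, with weight 0 + 0 + (-1) + (-5) = -6.
Optimal value attained by: walk 0->0->0->2->1.
Answer: (G^⊗4)[0][1] = -6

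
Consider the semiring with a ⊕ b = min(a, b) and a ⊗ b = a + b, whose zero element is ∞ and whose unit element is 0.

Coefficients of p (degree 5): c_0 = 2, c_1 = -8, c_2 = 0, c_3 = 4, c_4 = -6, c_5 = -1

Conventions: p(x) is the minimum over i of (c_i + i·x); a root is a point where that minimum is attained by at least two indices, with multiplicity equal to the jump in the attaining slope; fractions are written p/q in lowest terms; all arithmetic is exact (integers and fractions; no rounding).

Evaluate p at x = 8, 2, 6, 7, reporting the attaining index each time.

p(8) = min(2+0·8=2, -8+1·8=0, 0+2·8=16, 4+3·8=28, -6+4·8=26, -1+5·8=39) = 0 (attained by i=1)
p(2) = min(2+0·2=2, -8+1·2=-6, 0+2·2=4, 4+3·2=10, -6+4·2=2, -1+5·2=9) = -6 (attained by i=1)
p(6) = min(2+0·6=2, -8+1·6=-2, 0+2·6=12, 4+3·6=22, -6+4·6=18, -1+5·6=29) = -2 (attained by i=1)
p(7) = min(2+0·7=2, -8+1·7=-1, 0+2·7=14, 4+3·7=25, -6+4·7=22, -1+5·7=34) = -1 (attained by i=1)
Answer: p(8) = 0; p(2) = -6; p(6) = -2; p(7) = -1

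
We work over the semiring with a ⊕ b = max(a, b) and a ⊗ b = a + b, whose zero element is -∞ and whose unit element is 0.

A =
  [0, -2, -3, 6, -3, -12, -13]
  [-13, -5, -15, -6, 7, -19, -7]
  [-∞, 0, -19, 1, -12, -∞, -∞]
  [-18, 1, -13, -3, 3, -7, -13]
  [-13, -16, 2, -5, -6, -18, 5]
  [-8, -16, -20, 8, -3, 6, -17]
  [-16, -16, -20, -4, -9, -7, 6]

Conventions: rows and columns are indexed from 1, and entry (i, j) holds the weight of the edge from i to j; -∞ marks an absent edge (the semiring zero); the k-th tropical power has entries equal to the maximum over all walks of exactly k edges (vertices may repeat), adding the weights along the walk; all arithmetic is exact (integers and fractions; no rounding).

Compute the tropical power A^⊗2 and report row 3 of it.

A^⊗2:
  [0, 7, -1, 6, 9, -1, 2]
  [-6, -5, 9, 2, 2, -11, 12]
  [-13, 2, -10, -2, 7, -6, -7]
  [-10, -2, 5, 1, 8, -1, 8]
  [-11, 2, -4, 3, -2, -2, 11]
  [-2, 9, -1, 14, 11, 12, 2]
  [-10, -3, -7, 2, -1, -1, 12]
Answer: row 3 of A^⊗2 = [-13, 2, -10, -2, 7, -6, -7]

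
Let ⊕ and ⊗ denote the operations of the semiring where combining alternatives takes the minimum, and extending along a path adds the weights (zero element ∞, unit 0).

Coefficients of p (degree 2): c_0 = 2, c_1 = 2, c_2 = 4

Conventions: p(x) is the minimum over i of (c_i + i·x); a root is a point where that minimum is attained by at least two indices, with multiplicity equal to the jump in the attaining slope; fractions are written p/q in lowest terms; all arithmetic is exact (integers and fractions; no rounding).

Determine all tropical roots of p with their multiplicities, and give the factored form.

hull edge (i=0, c=2) to (i=1, c=2): slope 0, span 1
hull edge (i=1, c=2) to (i=2, c=4): slope 2, span 1
Factored form: p(x) = 4 ⊗ (x ⊕ (-2)) ⊗ (x ⊕ 0)
Answer: roots = -2 (mult 1), 0 (mult 1)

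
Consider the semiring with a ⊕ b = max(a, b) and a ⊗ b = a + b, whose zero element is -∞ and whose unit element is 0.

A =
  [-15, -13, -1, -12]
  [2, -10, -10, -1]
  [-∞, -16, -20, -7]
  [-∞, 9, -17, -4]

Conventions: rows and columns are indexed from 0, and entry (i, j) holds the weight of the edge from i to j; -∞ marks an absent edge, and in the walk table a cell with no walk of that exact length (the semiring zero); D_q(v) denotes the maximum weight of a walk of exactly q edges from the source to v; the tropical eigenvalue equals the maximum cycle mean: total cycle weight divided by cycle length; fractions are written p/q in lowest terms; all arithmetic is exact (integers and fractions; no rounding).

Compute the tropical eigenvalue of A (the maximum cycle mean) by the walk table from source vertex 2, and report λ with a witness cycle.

q=0: [-∞, -∞, 0, -∞]
q=1: [-∞, -16, -20, -7]
q=2: [-14, 2, -24, -11]
q=3: [4, -2, -8, 1]
q=4: [0, 10, 3, -3]
Optimal cycle mean attained by: cycle 1->3->1, total (-1) + 9, length 2.
Answer: λ = 4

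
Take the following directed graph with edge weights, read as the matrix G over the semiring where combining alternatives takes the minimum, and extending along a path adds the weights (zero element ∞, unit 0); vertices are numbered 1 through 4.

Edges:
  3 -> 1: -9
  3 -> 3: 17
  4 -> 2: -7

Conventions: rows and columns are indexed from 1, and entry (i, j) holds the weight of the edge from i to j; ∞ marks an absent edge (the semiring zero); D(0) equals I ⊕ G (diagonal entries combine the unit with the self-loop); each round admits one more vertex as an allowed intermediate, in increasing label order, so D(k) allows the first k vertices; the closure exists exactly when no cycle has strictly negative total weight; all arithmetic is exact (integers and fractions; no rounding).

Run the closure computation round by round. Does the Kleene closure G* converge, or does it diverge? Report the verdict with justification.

D(0):
  [0, ∞, ∞, ∞]
  [∞, 0, ∞, ∞]
  [-9, ∞, 0, ∞]
  [∞, -7, ∞, 0]
D(1):
  [0, ∞, ∞, ∞]
  [∞, 0, ∞, ∞]
  [-9, ∞, 0, ∞]
  [∞, -7, ∞, 0]
D(2):
  [0, ∞, ∞, ∞]
  [∞, 0, ∞, ∞]
  [-9, ∞, 0, ∞]
  [∞, -7, ∞, 0]
D(3):
  [0, ∞, ∞, ∞]
  [∞, 0, ∞, ∞]
  [-9, ∞, 0, ∞]
  [∞, -7, ∞, 0]
D(4):
  [0, ∞, ∞, ∞]
  [∞, 0, ∞, ∞]
  [-9, ∞, 0, ∞]
  [∞, -7, ∞, 0]
Key observation: every diagonal entry stays at the unit through all rounds, so no improving cycle exists.
Answer: CONVERGES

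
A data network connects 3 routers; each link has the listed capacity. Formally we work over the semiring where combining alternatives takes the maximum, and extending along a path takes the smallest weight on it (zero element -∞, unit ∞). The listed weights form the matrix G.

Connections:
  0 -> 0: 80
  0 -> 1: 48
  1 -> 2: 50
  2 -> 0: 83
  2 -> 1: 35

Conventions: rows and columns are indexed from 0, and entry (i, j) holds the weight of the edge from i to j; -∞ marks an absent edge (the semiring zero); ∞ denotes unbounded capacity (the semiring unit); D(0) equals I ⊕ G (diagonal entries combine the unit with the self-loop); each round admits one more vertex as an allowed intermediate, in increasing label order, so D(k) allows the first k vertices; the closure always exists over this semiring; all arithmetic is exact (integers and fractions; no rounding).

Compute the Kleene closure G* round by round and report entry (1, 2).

D(0):
  [∞, 48, -∞]
  [-∞, ∞, 50]
  [83, 35, ∞]
D(1):
  [∞, 48, -∞]
  [-∞, ∞, 50]
  [83, 48, ∞]
D(2):
  [∞, 48, 48]
  [-∞, ∞, 50]
  [83, 48, ∞]
D(3):
  [∞, 48, 48]
  [50, ∞, 50]
  [83, 48, ∞]
Answer: G*[1][2] = 50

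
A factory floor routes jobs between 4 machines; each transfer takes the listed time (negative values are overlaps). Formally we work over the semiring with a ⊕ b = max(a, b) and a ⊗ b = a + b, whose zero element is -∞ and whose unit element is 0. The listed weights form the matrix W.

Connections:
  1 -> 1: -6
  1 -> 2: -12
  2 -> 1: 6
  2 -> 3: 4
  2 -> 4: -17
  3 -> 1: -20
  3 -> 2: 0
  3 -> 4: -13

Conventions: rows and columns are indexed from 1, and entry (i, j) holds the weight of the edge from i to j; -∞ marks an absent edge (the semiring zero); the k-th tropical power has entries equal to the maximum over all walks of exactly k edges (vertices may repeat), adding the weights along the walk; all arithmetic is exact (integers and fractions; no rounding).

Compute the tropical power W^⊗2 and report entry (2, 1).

W^⊗2:
  [-6, -18, -8, -29]
  [0, 4, -∞, -9]
  [6, -32, 4, -17]
  [-∞, -∞, -∞, -∞]
Key observation: the optimum is the walk 2->1->1, with weight 6 + (-6) = 0.
Optimal value attained by: walk 2->1->1.
Answer: (W^⊗2)[2][1] = 0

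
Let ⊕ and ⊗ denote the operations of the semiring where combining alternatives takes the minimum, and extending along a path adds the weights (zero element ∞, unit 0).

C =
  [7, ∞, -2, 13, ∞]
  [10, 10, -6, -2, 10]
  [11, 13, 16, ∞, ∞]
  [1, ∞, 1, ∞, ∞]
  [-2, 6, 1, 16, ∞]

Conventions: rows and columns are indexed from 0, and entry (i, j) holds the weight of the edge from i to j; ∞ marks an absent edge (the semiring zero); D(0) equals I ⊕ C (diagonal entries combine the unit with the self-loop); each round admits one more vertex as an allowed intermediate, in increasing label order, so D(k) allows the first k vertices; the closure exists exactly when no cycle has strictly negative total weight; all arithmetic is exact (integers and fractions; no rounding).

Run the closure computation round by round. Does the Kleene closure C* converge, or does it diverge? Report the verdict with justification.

D(0):
  [0, ∞, -2, 13, ∞]
  [10, 0, -6, -2, 10]
  [11, 13, 0, ∞, ∞]
  [1, ∞, 1, 0, ∞]
  [-2, 6, 1, 16, 0]
D(1):
  [0, ∞, -2, 13, ∞]
  [10, 0, -6, -2, 10]
  [11, 13, 0, 24, ∞]
  [1, ∞, -1, 0, ∞]
  [-2, 6, -4, 11, 0]
D(2):
  [0, ∞, -2, 13, ∞]
  [10, 0, -6, -2, 10]
  [11, 13, 0, 11, 23]
  [1, ∞, -1, 0, ∞]
  [-2, 6, -4, 4, 0]
D(3):
  [0, 11, -2, 9, 21]
  [5, 0, -6, -2, 10]
  [11, 13, 0, 11, 23]
  [1, 12, -1, 0, 22]
  [-2, 6, -4, 4, 0]
D(4):
  [0, 11, -2, 9, 21]
  [-1, 0, -6, -2, 10]
  [11, 13, 0, 11, 23]
  [1, 12, -1, 0, 22]
  [-2, 6, -4, 4, 0]
D(5):
  [0, 11, -2, 9, 21]
  [-1, 0, -6, -2, 10]
  [11, 13, 0, 11, 23]
  [1, 12, -1, 0, 22]
  [-2, 6, -4, 4, 0]
Key observation: every diagonal entry stays at the unit through all rounds, so no improving cycle exists.
Answer: CONVERGES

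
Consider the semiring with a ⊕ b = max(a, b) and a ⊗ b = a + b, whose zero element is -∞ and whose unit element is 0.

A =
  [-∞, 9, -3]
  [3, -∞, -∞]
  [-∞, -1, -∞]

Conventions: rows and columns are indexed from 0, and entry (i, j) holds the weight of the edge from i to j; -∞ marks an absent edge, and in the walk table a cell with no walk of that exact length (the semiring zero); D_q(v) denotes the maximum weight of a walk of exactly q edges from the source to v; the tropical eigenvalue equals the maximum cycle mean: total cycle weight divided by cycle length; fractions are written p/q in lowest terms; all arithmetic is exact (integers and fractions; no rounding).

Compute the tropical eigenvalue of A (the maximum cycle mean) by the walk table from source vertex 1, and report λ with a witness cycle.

q=0: [-∞, 0, -∞]
q=1: [3, -∞, -∞]
q=2: [-∞, 12, 0]
q=3: [15, -1, -∞]
Optimal cycle mean attained by: cycle 0->1->0, total 9 + 3, length 2.
Answer: λ = 6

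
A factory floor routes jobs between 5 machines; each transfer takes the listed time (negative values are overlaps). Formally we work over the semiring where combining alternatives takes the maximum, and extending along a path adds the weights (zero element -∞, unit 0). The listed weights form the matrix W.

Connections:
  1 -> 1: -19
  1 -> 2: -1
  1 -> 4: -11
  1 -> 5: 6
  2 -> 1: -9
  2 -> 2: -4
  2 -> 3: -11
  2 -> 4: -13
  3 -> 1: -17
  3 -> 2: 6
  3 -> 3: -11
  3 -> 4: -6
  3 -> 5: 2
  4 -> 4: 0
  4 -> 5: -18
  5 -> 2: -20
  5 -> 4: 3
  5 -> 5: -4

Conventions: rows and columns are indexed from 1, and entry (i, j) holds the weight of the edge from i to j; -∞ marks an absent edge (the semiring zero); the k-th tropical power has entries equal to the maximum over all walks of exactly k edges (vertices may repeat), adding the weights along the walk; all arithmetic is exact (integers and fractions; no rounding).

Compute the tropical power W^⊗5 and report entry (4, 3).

W^⊗2:
  [-10, -5, -12, 9, 2]
  [-13, -5, -15, -13, -3]
  [-3, 2, -5, 5, -2]
  [-∞, -38, -∞, 0, -18]
  [-29, -24, -31, 3, -8]
W^⊗3:
  [-14, -6, -16, 9, -2]
  [-14, -9, -16, 0, -7]
  [-7, 1, -9, 5, 3]
  [-47, -38, -49, 0, -18]
  [-33, -25, -35, 3, -12]
W^⊗4:
  [-15, -10, -17, 9, -6]
  [-18, -10, -20, 0, -8]
  [-8, -3, -10, 6, -1]
  [-47, -38, -49, 0, -18]
  [-34, -29, -36, 3, -15]
W^⊗5:
  [-19, -11, -21, 9, -9]
  [-19, -14, -21, 0, -12]
  [-12, -4, -14, 6, -2]
  [-47, -38, -49, 0, -18]
  [-38, -30, -40, 3, -15]
Key observation: the optimum is the walk 4->4->4->5->2->3, with weight 0 + 0 + (-18) + (-20) + (-11) = -49.
Optimal value attained by: walk 4->4->4->5->2->3.
Answer: (W^⊗5)[4][3] = -49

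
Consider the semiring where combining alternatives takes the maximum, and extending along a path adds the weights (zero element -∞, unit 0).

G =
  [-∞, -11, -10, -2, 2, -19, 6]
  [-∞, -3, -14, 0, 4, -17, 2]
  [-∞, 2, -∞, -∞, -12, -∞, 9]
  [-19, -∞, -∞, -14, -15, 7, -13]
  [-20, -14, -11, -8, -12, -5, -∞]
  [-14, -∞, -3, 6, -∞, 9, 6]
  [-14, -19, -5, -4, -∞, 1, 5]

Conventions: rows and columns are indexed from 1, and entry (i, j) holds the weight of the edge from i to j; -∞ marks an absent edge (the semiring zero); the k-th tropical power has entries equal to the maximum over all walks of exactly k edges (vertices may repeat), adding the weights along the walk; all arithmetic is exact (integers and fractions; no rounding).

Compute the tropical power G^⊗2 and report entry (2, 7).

G^⊗2:
  [-8, -8, 1, 2, -7, 7, 11]
  [-12, -6, -3, -2, 1, 7, 7]
  [-5, -1, 4, 5, 6, 10, 14]
  [-7, -29, 4, 13, -17, 16, 13]
  [-19, -9, -8, 1, -10, 4, 1]
  [-5, -1, 6, 15, -9, 18, 15]
  [-9, -3, 0, 7, -12, 10, 10]
Key observation: the optimum is the walk 2->7->7, with weight 2 + 5 = 7.
Optimal value attained by: walk 2->7->7.
Answer: (G^⊗2)[2][7] = 7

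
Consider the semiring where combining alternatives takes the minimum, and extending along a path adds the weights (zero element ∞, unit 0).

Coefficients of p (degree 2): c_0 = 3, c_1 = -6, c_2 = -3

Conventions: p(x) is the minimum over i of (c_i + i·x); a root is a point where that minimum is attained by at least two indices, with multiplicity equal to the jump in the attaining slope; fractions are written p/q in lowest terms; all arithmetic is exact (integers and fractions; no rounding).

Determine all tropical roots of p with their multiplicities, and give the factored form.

hull edge (i=0, c=3) to (i=1, c=-6): slope -9, span 1
hull edge (i=1, c=-6) to (i=2, c=-3): slope 3, span 1
Factored form: p(x) = -3 ⊗ (x ⊕ (-3)) ⊗ (x ⊕ 9)
Answer: roots = -3 (mult 1), 9 (mult 1)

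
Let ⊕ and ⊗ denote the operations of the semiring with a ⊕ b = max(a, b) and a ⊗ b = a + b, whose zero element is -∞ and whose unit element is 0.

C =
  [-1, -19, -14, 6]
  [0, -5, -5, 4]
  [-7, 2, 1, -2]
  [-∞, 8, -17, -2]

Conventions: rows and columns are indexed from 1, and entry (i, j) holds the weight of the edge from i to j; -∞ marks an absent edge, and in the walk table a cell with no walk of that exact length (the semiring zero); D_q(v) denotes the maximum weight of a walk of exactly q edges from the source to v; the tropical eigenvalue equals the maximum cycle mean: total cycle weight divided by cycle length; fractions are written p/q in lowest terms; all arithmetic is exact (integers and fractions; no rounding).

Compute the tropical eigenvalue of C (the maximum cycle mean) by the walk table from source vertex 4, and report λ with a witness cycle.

q=0: [-∞, -∞, -∞, 0]
q=1: [-∞, 8, -17, -2]
q=2: [8, 6, 3, 12]
q=3: [7, 20, 4, 14]
q=4: [20, 22, 15, 24]
Optimal cycle mean attained by: cycle 2->4->2, total 4 + 8, length 2.
Answer: λ = 6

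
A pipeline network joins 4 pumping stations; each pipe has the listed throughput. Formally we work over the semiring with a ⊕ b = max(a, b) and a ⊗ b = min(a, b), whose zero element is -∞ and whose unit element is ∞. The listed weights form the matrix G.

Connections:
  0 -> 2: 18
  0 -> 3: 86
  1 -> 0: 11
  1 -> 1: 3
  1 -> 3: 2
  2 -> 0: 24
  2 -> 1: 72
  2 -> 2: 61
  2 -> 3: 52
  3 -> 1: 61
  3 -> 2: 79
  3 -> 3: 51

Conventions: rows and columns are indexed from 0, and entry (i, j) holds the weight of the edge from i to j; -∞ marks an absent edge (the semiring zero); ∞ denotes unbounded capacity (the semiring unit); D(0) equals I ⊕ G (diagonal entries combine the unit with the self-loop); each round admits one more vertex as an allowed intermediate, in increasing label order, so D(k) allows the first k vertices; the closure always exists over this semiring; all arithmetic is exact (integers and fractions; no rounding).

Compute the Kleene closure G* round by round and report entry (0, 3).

D(0):
  [∞, -∞, 18, 86]
  [11, ∞, -∞, 2]
  [24, 72, ∞, 52]
  [-∞, 61, 79, ∞]
D(1):
  [∞, -∞, 18, 86]
  [11, ∞, 11, 11]
  [24, 72, ∞, 52]
  [-∞, 61, 79, ∞]
D(2):
  [∞, -∞, 18, 86]
  [11, ∞, 11, 11]
  [24, 72, ∞, 52]
  [11, 61, 79, ∞]
D(3):
  [∞, 18, 18, 86]
  [11, ∞, 11, 11]
  [24, 72, ∞, 52]
  [24, 72, 79, ∞]
D(4):
  [∞, 72, 79, 86]
  [11, ∞, 11, 11]
  [24, 72, ∞, 52]
  [24, 72, 79, ∞]
Answer: G*[0][3] = 86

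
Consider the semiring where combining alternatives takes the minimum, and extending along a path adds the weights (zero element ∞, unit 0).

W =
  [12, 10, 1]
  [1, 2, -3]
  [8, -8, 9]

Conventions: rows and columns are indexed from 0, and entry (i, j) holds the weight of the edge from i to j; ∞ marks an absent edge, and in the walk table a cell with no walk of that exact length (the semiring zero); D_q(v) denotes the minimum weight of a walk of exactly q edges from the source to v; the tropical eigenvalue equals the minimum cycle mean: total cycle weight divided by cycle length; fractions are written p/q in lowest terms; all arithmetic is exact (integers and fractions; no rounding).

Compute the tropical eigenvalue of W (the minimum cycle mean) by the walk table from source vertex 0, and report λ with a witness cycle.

q=0: [0, ∞, ∞]
q=1: [12, 10, 1]
q=2: [9, -7, 7]
q=3: [-6, -5, -10]
Optimal cycle mean attained by: cycle 1->2->1, total (-3) + (-8), length 2.
Answer: λ = -11/2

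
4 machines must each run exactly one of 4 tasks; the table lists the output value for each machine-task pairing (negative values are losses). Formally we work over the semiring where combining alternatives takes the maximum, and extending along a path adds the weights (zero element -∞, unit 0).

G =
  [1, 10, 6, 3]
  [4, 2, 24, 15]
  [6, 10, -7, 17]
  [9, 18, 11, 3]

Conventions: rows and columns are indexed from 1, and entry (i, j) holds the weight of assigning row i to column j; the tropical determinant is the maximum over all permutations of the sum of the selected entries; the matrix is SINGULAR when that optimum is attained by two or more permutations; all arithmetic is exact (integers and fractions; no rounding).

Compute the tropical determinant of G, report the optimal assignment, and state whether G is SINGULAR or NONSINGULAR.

σ = (1, 2, 3, 4): 1 + 2 + (-7) + 3 = -1
σ = (1, 2, 4, 3): 1 + 2 + 17 + 11 = 31
σ = (1, 3, 2, 4): 1 + 24 + 10 + 3 = 38
σ = (1, 3, 4, 2): 1 + 24 + 17 + 18 = 60
σ = (1, 4, 2, 3): 1 + 15 + 10 + 11 = 37
σ = (1, 4, 3, 2): 1 + 15 + (-7) + 18 = 27
σ = (2, 1, 3, 4): 10 + 4 + (-7) + 3 = 10
σ = (2, 1, 4, 3): 10 + 4 + 17 + 11 = 42
σ = (2, 3, 1, 4): 10 + 24 + 6 + 3 = 43
σ = (2, 3, 4, 1): 10 + 24 + 17 + 9 = 60
σ = (2, 4, 1, 3): 10 + 15 + 6 + 11 = 42
σ = (2, 4, 3, 1): 10 + 15 + (-7) + 9 = 27
σ = (3, 1, 2, 4): 6 + 4 + 10 + 3 = 23
σ = (3, 1, 4, 2): 6 + 4 + 17 + 18 = 45
σ = (3, 2, 1, 4): 6 + 2 + 6 + 3 = 17
σ = (3, 2, 4, 1): 6 + 2 + 17 + 9 = 34
σ = (3, 4, 1, 2): 6 + 15 + 6 + 18 = 45
σ = (3, 4, 2, 1): 6 + 15 + 10 + 9 = 40
σ = (4, 1, 2, 3): 3 + 4 + 10 + 11 = 28
σ = (4, 1, 3, 2): 3 + 4 + (-7) + 18 = 18
σ = (4, 2, 1, 3): 3 + 2 + 6 + 11 = 22
σ = (4, 2, 3, 1): 3 + 2 + (-7) + 9 = 7
σ = (4, 3, 1, 2): 3 + 24 + 6 + 18 = 51
σ = (4, 3, 2, 1): 3 + 24 + 10 + 9 = 46
Optimal value attained by: σ = (1, 3, 4, 2).
Answer: det⊕(G) = 60; verdict: SINGULAR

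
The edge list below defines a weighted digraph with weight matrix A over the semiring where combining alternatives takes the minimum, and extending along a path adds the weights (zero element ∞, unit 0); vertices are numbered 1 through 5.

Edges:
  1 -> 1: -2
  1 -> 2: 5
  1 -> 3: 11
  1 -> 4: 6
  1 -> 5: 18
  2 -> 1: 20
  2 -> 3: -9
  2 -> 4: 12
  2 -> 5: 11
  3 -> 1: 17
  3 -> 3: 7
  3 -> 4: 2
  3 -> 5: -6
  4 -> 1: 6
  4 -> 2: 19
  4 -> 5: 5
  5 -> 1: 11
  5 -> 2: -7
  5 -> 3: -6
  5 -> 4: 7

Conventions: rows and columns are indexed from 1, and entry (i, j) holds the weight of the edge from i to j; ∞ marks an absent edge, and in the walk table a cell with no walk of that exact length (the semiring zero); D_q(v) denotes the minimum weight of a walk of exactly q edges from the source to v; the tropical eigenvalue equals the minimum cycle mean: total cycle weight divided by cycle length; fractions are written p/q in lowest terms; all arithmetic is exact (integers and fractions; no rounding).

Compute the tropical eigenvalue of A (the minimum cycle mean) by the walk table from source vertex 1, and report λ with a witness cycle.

q=0: [0, ∞, ∞, ∞, ∞]
q=1: [-2, 5, 11, 6, 18]
q=2: [-4, 3, -4, 4, 5]
q=3: [-6, -2, -6, -2, -10]
q=4: [-8, -17, -16, -4, -12]
q=5: [-10, -19, -26, -14, -22]
Optimal cycle mean attained by: cycle 2->3->5->2, total (-9) + (-6) + (-7), length 3.
Answer: λ = -22/3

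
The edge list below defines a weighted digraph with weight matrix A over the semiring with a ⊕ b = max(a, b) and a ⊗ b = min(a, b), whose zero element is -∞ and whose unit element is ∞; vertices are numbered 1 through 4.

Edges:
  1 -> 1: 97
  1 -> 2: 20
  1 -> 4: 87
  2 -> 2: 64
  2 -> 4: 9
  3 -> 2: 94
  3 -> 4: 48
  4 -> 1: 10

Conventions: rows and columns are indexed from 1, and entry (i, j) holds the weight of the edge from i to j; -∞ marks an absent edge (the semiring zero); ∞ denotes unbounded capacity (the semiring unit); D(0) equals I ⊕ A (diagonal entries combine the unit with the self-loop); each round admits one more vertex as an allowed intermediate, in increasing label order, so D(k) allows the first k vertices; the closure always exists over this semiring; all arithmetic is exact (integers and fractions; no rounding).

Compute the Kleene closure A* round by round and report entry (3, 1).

D(0):
  [∞, 20, -∞, 87]
  [-∞, ∞, -∞, 9]
  [-∞, 94, ∞, 48]
  [10, -∞, -∞, ∞]
D(1):
  [∞, 20, -∞, 87]
  [-∞, ∞, -∞, 9]
  [-∞, 94, ∞, 48]
  [10, 10, -∞, ∞]
D(2):
  [∞, 20, -∞, 87]
  [-∞, ∞, -∞, 9]
  [-∞, 94, ∞, 48]
  [10, 10, -∞, ∞]
D(3):
  [∞, 20, -∞, 87]
  [-∞, ∞, -∞, 9]
  [-∞, 94, ∞, 48]
  [10, 10, -∞, ∞]
D(4):
  [∞, 20, -∞, 87]
  [9, ∞, -∞, 9]
  [10, 94, ∞, 48]
  [10, 10, -∞, ∞]
Answer: A*[3][1] = 10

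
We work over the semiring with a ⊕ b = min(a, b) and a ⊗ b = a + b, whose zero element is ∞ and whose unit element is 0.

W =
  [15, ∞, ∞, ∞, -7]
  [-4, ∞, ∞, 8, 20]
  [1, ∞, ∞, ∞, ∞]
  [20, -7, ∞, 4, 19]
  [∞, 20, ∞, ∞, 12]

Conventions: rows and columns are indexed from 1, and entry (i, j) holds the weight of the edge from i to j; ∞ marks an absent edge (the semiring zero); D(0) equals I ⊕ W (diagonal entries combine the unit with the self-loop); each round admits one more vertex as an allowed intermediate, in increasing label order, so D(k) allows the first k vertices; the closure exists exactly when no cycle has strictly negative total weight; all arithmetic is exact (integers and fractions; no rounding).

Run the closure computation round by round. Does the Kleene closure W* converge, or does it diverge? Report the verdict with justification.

D(0):
  [0, ∞, ∞, ∞, -7]
  [-4, 0, ∞, 8, 20]
  [1, ∞, 0, ∞, ∞]
  [20, -7, ∞, 0, 19]
  [∞, 20, ∞, ∞, 0]
D(1):
  [0, ∞, ∞, ∞, -7]
  [-4, 0, ∞, 8, -11]
  [1, ∞, 0, ∞, -6]
  [20, -7, ∞, 0, 13]
  [∞, 20, ∞, ∞, 0]
D(2):
  [0, ∞, ∞, ∞, -7]
  [-4, 0, ∞, 8, -11]
  [1, ∞, 0, ∞, -6]
  [-11, -7, ∞, 0, -18]
  [16, 20, ∞, 28, 0]
D(3):
  [0, ∞, ∞, ∞, -7]
  [-4, 0, ∞, 8, -11]
  [1, ∞, 0, ∞, -6]
  [-11, -7, ∞, 0, -18]
  [16, 20, ∞, 28, 0]
D(4):
  [0, ∞, ∞, ∞, -7]
  [-4, 0, ∞, 8, -11]
  [1, ∞, 0, ∞, -6]
  [-11, -7, ∞, 0, -18]
  [16, 20, ∞, 28, 0]
D(5):
  [0, 13, ∞, 21, -7]
  [-4, 0, ∞, 8, -11]
  [1, 14, 0, 22, -6]
  [-11, -7, ∞, 0, -18]
  [16, 20, ∞, 28, 0]
Key observation: every diagonal entry stays at the unit through all rounds, so no improving cycle exists.
Answer: CONVERGES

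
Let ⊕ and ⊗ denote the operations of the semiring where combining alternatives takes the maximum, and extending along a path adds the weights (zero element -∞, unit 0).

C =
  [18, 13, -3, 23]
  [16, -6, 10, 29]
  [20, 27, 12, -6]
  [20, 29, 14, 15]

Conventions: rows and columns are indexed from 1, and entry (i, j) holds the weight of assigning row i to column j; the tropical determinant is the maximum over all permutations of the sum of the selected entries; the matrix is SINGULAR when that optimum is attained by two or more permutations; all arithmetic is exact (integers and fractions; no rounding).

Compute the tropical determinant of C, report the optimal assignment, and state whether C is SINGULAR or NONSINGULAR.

σ = (1, 2, 3, 4): 18 + (-6) + 12 + 15 = 39
σ = (1, 2, 4, 3): 18 + (-6) + (-6) + 14 = 20
σ = (1, 3, 2, 4): 18 + 10 + 27 + 15 = 70
σ = (1, 3, 4, 2): 18 + 10 + (-6) + 29 = 51
σ = (1, 4, 2, 3): 18 + 29 + 27 + 14 = 88
σ = (1, 4, 3, 2): 18 + 29 + 12 + 29 = 88
σ = (2, 1, 3, 4): 13 + 16 + 12 + 15 = 56
σ = (2, 1, 4, 3): 13 + 16 + (-6) + 14 = 37
σ = (2, 3, 1, 4): 13 + 10 + 20 + 15 = 58
σ = (2, 3, 4, 1): 13 + 10 + (-6) + 20 = 37
σ = (2, 4, 1, 3): 13 + 29 + 20 + 14 = 76
σ = (2, 4, 3, 1): 13 + 29 + 12 + 20 = 74
σ = (3, 1, 2, 4): (-3) + 16 + 27 + 15 = 55
σ = (3, 1, 4, 2): (-3) + 16 + (-6) + 29 = 36
σ = (3, 2, 1, 4): (-3) + (-6) + 20 + 15 = 26
σ = (3, 2, 4, 1): (-3) + (-6) + (-6) + 20 = 5
σ = (3, 4, 1, 2): (-3) + 29 + 20 + 29 = 75
σ = (3, 4, 2, 1): (-3) + 29 + 27 + 20 = 73
σ = (4, 1, 2, 3): 23 + 16 + 27 + 14 = 80
σ = (4, 1, 3, 2): 23 + 16 + 12 + 29 = 80
σ = (4, 2, 1, 3): 23 + (-6) + 20 + 14 = 51
σ = (4, 2, 3, 1): 23 + (-6) + 12 + 20 = 49
σ = (4, 3, 1, 2): 23 + 10 + 20 + 29 = 82
σ = (4, 3, 2, 1): 23 + 10 + 27 + 20 = 80
Optimal value attained by: σ = (1, 4, 2, 3).
Answer: det⊕(C) = 88; verdict: SINGULAR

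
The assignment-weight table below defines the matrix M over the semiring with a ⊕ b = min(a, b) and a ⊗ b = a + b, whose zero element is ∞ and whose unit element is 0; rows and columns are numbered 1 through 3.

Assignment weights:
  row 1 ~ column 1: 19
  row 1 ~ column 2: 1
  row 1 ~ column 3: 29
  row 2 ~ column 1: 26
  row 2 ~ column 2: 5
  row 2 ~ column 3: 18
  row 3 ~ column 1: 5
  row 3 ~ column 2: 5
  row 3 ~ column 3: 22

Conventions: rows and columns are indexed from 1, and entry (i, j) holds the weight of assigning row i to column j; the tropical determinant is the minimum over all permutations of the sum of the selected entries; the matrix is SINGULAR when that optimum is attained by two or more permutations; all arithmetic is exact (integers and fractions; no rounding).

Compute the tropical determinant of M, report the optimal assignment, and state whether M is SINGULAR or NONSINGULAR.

σ = (1, 2, 3): 19 + 5 + 22 = 46
σ = (1, 3, 2): 19 + 18 + 5 = 42
σ = (2, 1, 3): 1 + 26 + 22 = 49
σ = (2, 3, 1): 1 + 18 + 5 = 24
σ = (3, 1, 2): 29 + 26 + 5 = 60
σ = (3, 2, 1): 29 + 5 + 5 = 39
Optimal value attained by: σ = (2, 3, 1).
Answer: det⊕(M) = 24; verdict: NONSINGULAR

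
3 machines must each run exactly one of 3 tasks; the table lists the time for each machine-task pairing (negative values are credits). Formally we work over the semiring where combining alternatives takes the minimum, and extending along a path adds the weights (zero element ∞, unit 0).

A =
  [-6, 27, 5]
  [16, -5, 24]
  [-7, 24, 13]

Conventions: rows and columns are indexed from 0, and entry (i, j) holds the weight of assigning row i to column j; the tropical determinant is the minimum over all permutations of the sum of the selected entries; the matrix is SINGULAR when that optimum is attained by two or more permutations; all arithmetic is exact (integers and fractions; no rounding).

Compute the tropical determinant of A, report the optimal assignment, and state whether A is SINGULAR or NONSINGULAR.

σ = (0, 1, 2): (-6) + (-5) + 13 = 2
σ = (0, 2, 1): (-6) + 24 + 24 = 42
σ = (1, 0, 2): 27 + 16 + 13 = 56
σ = (1, 2, 0): 27 + 24 + (-7) = 44
σ = (2, 0, 1): 5 + 16 + 24 = 45
σ = (2, 1, 0): 5 + (-5) + (-7) = -7
Optimal value attained by: σ = (2, 1, 0).
Answer: det⊕(A) = -7; verdict: NONSINGULAR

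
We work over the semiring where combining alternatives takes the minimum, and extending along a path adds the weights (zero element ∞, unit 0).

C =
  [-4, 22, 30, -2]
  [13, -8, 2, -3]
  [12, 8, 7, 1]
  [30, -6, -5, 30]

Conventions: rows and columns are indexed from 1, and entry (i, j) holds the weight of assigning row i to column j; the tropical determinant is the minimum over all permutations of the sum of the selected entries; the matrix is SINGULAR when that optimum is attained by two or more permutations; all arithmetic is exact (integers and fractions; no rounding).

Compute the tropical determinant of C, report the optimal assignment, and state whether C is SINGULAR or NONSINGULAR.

σ = (1, 2, 3, 4): (-4) + (-8) + 7 + 30 = 25
σ = (1, 2, 4, 3): (-4) + (-8) + 1 + (-5) = -16
σ = (1, 3, 2, 4): (-4) + 2 + 8 + 30 = 36
σ = (1, 3, 4, 2): (-4) + 2 + 1 + (-6) = -7
σ = (1, 4, 2, 3): (-4) + (-3) + 8 + (-5) = -4
σ = (1, 4, 3, 2): (-4) + (-3) + 7 + (-6) = -6
σ = (2, 1, 3, 4): 22 + 13 + 7 + 30 = 72
σ = (2, 1, 4, 3): 22 + 13 + 1 + (-5) = 31
σ = (2, 3, 1, 4): 22 + 2 + 12 + 30 = 66
σ = (2, 3, 4, 1): 22 + 2 + 1 + 30 = 55
σ = (2, 4, 1, 3): 22 + (-3) + 12 + (-5) = 26
σ = (2, 4, 3, 1): 22 + (-3) + 7 + 30 = 56
σ = (3, 1, 2, 4): 30 + 13 + 8 + 30 = 81
σ = (3, 1, 4, 2): 30 + 13 + 1 + (-6) = 38
σ = (3, 2, 1, 4): 30 + (-8) + 12 + 30 = 64
σ = (3, 2, 4, 1): 30 + (-8) + 1 + 30 = 53
σ = (3, 4, 1, 2): 30 + (-3) + 12 + (-6) = 33
σ = (3, 4, 2, 1): 30 + (-3) + 8 + 30 = 65
σ = (4, 1, 2, 3): (-2) + 13 + 8 + (-5) = 14
σ = (4, 1, 3, 2): (-2) + 13 + 7 + (-6) = 12
σ = (4, 2, 1, 3): (-2) + (-8) + 12 + (-5) = -3
σ = (4, 2, 3, 1): (-2) + (-8) + 7 + 30 = 27
σ = (4, 3, 1, 2): (-2) + 2 + 12 + (-6) = 6
σ = (4, 3, 2, 1): (-2) + 2 + 8 + 30 = 38
Optimal value attained by: σ = (1, 2, 4, 3).
Answer: det⊕(C) = -16; verdict: NONSINGULAR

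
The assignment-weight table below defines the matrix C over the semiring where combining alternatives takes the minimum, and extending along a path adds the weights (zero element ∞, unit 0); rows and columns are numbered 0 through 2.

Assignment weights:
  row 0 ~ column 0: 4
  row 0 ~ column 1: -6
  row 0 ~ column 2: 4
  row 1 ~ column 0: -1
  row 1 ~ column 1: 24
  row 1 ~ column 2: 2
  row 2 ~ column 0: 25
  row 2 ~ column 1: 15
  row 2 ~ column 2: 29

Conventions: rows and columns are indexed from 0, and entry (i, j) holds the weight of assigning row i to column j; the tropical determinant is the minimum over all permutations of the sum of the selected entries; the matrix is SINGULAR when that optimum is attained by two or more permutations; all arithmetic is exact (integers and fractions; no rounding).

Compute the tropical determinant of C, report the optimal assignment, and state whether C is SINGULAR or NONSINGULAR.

σ = (0, 1, 2): 4 + 24 + 29 = 57
σ = (0, 2, 1): 4 + 2 + 15 = 21
σ = (1, 0, 2): (-6) + (-1) + 29 = 22
σ = (1, 2, 0): (-6) + 2 + 25 = 21
σ = (2, 0, 1): 4 + (-1) + 15 = 18
σ = (2, 1, 0): 4 + 24 + 25 = 53
Optimal value attained by: σ = (2, 0, 1).
Answer: det⊕(C) = 18; verdict: NONSINGULAR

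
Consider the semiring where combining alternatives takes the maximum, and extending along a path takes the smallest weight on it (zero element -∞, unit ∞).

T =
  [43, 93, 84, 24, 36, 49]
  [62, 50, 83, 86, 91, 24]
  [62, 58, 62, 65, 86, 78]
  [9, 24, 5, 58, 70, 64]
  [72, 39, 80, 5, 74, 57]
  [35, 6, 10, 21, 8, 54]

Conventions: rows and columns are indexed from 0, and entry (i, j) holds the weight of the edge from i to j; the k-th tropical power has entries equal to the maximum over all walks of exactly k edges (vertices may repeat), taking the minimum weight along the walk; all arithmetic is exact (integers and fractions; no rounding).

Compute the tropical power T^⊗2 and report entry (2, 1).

T^⊗2:
  [62, 58, 83, 86, 91, 78]
  [72, 62, 80, 65, 83, 78]
  [72, 62, 80, 62, 74, 64]
  [70, 39, 70, 58, 70, 58]
  [72, 72, 74, 65, 80, 78]
  [35, 35, 35, 24, 35, 54]
Key observation: the optimum is the walk 2->0->1, with weight 62 min 93 = 62.
Optimal value attained by: walk 2->0->1.
Answer: (T^⊗2)[2][1] = 62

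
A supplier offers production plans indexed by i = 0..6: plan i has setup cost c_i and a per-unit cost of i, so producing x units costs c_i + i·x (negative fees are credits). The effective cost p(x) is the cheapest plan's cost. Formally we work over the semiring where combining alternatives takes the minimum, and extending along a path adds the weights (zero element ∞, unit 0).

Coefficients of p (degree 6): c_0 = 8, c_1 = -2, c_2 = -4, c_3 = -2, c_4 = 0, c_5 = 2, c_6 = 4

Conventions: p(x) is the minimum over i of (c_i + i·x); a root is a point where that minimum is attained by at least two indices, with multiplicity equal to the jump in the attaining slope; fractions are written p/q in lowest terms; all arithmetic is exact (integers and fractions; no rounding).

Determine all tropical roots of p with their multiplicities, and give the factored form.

hull edge (i=0, c=8) to (i=1, c=-2): slope -10, span 1
hull edge (i=1, c=-2) to (i=2, c=-4): slope -2, span 1
hull edge (i=2, c=-4) to (i=6, c=4): slope 2, span 4
Factored form: p(x) = 4 ⊗ (x ⊕ (-2)) ⊗ (x ⊕ (-2)) ⊗ (x ⊕ (-2)) ⊗ (x ⊕ (-2)) ⊗ (x ⊕ 2) ⊗ (x ⊕ 10)
Answer: roots = -2 (mult 4), 2 (mult 1), 10 (mult 1)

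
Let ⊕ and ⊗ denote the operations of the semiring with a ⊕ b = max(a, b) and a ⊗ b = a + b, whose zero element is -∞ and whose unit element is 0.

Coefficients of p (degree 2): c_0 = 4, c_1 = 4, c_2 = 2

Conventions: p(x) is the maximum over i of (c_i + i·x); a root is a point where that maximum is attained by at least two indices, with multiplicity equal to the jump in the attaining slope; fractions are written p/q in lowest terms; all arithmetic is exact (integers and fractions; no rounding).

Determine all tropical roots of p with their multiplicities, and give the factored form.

hull edge (i=0, c=4) to (i=1, c=4): slope 0, span 1
hull edge (i=1, c=4) to (i=2, c=2): slope -2, span 1
Factored form: p(x) = 2 ⊗ (x ⊕ 0) ⊗ (x ⊕ 2)
Answer: roots = 0 (mult 1), 2 (mult 1)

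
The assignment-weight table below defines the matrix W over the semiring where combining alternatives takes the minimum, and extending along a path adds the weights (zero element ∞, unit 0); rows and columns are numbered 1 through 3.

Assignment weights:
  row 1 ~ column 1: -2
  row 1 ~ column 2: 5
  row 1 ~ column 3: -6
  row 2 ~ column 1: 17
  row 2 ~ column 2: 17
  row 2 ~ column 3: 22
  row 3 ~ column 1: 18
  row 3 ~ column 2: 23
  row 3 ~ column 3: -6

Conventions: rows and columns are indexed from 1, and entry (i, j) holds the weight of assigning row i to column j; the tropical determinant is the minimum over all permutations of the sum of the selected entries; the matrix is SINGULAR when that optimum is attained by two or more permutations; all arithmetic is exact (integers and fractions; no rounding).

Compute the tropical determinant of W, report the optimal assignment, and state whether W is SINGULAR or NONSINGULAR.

σ = (1, 2, 3): (-2) + 17 + (-6) = 9
σ = (1, 3, 2): (-2) + 22 + 23 = 43
σ = (2, 1, 3): 5 + 17 + (-6) = 16
σ = (2, 3, 1): 5 + 22 + 18 = 45
σ = (3, 1, 2): (-6) + 17 + 23 = 34
σ = (3, 2, 1): (-6) + 17 + 18 = 29
Optimal value attained by: σ = (1, 2, 3).
Answer: det⊕(W) = 9; verdict: NONSINGULAR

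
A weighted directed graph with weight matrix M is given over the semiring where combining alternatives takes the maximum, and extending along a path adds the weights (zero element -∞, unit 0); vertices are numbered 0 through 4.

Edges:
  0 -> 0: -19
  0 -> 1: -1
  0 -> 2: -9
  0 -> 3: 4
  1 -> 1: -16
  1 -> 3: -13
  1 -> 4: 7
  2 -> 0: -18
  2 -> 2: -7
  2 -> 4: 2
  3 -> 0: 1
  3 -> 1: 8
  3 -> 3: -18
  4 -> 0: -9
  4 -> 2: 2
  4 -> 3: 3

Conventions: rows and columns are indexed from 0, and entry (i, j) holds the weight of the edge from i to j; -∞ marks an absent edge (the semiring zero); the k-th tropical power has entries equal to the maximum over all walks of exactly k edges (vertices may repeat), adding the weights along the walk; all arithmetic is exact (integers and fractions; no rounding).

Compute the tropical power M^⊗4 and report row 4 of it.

M^⊗2:
  [5, 12, -16, -14, 6]
  [-2, -5, 9, 10, -9]
  [-7, -19, 4, 5, -5]
  [-17, 0, -8, 5, 15]
  [4, 11, -5, -5, 4]
M^⊗3:
  [-3, 4, 8, 9, 19]
  [11, 18, 2, 2, 11]
  [6, 13, -3, -2, 6]
  [6, 13, 17, 18, 7]
  [-4, 3, 6, 8, 18]
M^⊗4:
  [10, 17, 21, 22, 11]
  [3, 10, 13, 15, 25]
  [-1, 6, 8, 10, 20]
  [19, 26, 10, 10, 20]
  [9, 16, 20, 21, 10]
Answer: row 4 of M^⊗4 = [9, 16, 20, 21, 10]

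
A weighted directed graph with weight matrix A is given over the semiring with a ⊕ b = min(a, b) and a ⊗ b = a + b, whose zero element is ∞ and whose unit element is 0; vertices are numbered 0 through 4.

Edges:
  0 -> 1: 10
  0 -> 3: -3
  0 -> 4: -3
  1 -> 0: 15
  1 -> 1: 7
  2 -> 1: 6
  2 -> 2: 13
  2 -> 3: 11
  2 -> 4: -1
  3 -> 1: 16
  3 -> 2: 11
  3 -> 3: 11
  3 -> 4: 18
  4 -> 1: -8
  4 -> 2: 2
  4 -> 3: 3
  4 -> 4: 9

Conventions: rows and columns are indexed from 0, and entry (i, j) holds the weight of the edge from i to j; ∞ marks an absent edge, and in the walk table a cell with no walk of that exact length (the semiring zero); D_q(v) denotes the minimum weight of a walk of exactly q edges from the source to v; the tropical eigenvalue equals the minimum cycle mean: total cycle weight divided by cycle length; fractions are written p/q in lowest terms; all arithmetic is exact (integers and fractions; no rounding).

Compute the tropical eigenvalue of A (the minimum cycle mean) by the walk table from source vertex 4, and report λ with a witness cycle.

q=0: [∞, ∞, ∞, ∞, 0]
q=1: [∞, -8, 2, 3, 9]
q=2: [7, -1, 11, 12, 1]
q=3: [14, -7, 3, 4, 4]
q=4: [8, -4, 6, 7, 2]
q=5: [11, -6, 4, 5, 5]
Optimal cycle mean attained by: cycle 2->4->2, total (-1) + 2, length 2.
Answer: λ = 1/2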